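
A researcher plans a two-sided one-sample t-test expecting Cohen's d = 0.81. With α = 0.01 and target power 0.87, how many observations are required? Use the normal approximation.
n = 21

Sample size formula (one-sample t-test, normal approximation):
n = ((z_{α/2} + z_β) / d)²

z_{α/2} = 2.576 (for α = 0.01, two-sided)
z_β = 1.126 (for power = 0.87)
d = 0.81

n = ((2.576 + 1.126) / 0.81)²
n = (4.570)²
n ≈ 20.88
Round up to the next whole number: n = 21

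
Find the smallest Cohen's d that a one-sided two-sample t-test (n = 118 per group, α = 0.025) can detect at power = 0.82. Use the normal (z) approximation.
d ≈ 0.37

Minimum detectable effect (two-sample t-test, normal approximation):
d = (z_α + z_β) / √(n/2)
d = (1.960 + 0.915) / √(118/2)
d = 2.875 / 7.681
d ≈ 0.37

By Cohen's convention (0.2 small / 0.5 medium / 0.8 large): small effect.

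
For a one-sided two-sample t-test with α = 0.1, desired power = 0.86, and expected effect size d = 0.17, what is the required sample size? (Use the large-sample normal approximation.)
n = 387 per group

Sample size formula (two-sample t-test, normal approximation):
n = 2 · ((z_α + z_β) / d)²

z_α = 1.282 (for α = 0.1, one-sided)
z_β = 1.080 (for power = 0.86)
d = 0.17

n = 2 · ((1.282 + 1.080) / 0.17)²
n = 2 · (13.894)²
n ≈ 386.09
Round up to the next whole number: n = 387 per group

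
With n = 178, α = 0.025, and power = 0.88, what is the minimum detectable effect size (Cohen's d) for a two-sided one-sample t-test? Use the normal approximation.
d ≈ 0.26

Minimum detectable effect (one-sample t-test, normal approximation):
d = (z_{α/2} + z_β) / √n
d = (2.241 + 1.175) / √178
d = 3.416 / 13.342
d ≈ 0.26

By Cohen's convention (0.2 small / 0.5 medium / 0.8 large): small effect.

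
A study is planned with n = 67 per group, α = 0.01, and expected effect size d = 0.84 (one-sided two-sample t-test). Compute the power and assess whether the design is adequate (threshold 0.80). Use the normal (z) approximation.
Power ≈ 0.99; the study is adequately powered (power ≥ 0.80)

Power calculation (two-sample t-test, normal approximation):
z_β = d · √(n/2) - z_α
z_β = 0.84 · √(67/2) - 2.326
z_β = 0.84 · 5.788 - 2.326
z_β = 2.536

Power = Φ(z_β) = Φ(2.536) ≈ 0.994

Effect size d = 0.84 is large by Cohen's convention (0.2/0.5/0.8).

Threshold: power ≥ 0.80 is conventionally adequate.
Power ≈ 0.99 → the study is adequately powered (power ≥ 0.80).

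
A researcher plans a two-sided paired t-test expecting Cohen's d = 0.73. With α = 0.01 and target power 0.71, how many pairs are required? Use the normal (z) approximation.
n = 19 pairs

Sample size formula (paired t-test, normal approximation):
n = ((z_{α/2} + z_β) / d)²

z_{α/2} = 2.576 (for α = 0.01, two-sided)
z_β = 0.553 (for power = 0.71)
d = 0.73

n = ((2.576 + 0.553) / 0.73)²
n = (4.286)²
n ≈ 18.37
Round up to the next whole number: n = 19 pairs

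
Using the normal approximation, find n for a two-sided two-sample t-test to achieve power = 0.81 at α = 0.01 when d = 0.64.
n = 59 per group

Sample size formula (two-sample t-test, normal approximation):
n = 2 · ((z_{α/2} + z_β) / d)²

z_{α/2} = 2.576 (for α = 0.01, two-sided)
z_β = 0.878 (for power = 0.81)
d = 0.64

n = 2 · ((2.576 + 0.878) / 0.64)²
n = 2 · (5.397)²
n ≈ 58.26
Round up to the next whole number: n = 59 per group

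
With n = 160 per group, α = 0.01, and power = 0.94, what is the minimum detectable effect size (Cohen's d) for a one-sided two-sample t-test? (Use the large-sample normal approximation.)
d ≈ 0.43

Minimum detectable effect (two-sample t-test, normal approximation):
d = (z_α + z_β) / √(n/2)
d = (2.326 + 1.555) / √(160/2)
d = 3.881 / 8.944
d ≈ 0.43

By Cohen's convention (0.2 small / 0.5 medium / 0.8 large): small effect.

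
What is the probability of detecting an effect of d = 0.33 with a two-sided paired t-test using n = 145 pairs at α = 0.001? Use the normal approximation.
Power ≈ 0.75

Power calculation (paired t-test, normal approximation):
z_β = d · √n - z_{α/2}
z_β = 0.33 · √145 - 3.291
z_β = 0.33 · 12.042 - 3.291
z_β = 0.683

Power = Φ(z_β) = Φ(0.683) ≈ 0.753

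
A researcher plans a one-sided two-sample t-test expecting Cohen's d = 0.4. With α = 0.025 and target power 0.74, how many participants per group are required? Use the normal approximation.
n = 85 per group

Sample size formula (two-sample t-test, normal approximation):
n = 2 · ((z_α + z_β) / d)²

z_α = 1.960 (for α = 0.025, one-sided)
z_β = 0.643 (for power = 0.74)
d = 0.4

n = 2 · ((1.960 + 0.643) / 0.4)²
n = 2 · (6.508)²
n ≈ 84.71
Round up to the next whole number: n = 85 per group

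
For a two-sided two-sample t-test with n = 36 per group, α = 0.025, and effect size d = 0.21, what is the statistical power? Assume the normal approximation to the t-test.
Power ≈ 0.09

Power calculation (two-sample t-test, normal approximation):
z_β = d · √(n/2) - z_{α/2}
z_β = 0.21 · √(36/2) - 2.241
z_β = 0.21 · 4.243 - 2.241
z_β = -1.350

Power = Φ(z_β) = Φ(-1.350) ≈ 0.088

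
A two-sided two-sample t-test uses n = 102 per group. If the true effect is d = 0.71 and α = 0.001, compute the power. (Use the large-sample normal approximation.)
Power ≈ 0.96

Power calculation (two-sample t-test, normal approximation):
z_β = d · √(n/2) - z_{α/2}
z_β = 0.71 · √(102/2) - 3.291
z_β = 0.71 · 7.141 - 3.291
z_β = 1.780

Power = Φ(z_β) = Φ(1.780) ≈ 0.962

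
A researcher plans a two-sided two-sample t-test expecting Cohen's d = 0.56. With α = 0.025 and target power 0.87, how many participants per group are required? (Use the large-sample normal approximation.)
n = 73 per group

Sample size formula (two-sample t-test, normal approximation):
n = 2 · ((z_{α/2} + z_β) / d)²

z_{α/2} = 2.241 (for α = 0.025, two-sided)
z_β = 1.126 (for power = 0.87)
d = 0.56

n = 2 · ((2.241 + 1.126) / 0.56)²
n = 2 · (6.013)²
n ≈ 72.31
Round up to the next whole number: n = 73 per group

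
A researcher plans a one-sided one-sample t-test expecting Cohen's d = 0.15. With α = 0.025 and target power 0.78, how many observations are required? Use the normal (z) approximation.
n = 332

Sample size formula (one-sample t-test, normal approximation):
n = ((z_α + z_β) / d)²

z_α = 1.960 (for α = 0.025, one-sided)
z_β = 0.772 (for power = 0.78)
d = 0.15

n = ((1.960 + 0.772) / 0.15)²
n = (18.213)²
n ≈ 331.71
Round up to the next whole number: n = 332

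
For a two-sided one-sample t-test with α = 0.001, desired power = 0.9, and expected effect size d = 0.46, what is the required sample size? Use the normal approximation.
n = 99

Sample size formula (one-sample t-test, normal approximation):
n = ((z_{α/2} + z_β) / d)²

z_{α/2} = 3.291 (for α = 0.001, two-sided)
z_β = 1.282 (for power = 0.9)
d = 0.46

n = ((3.291 + 1.282) / 0.46)²
n = (9.941)²
n ≈ 98.82
Round up to the next whole number: n = 99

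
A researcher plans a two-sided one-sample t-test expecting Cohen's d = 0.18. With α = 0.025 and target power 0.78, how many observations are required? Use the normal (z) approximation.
n = 281

Sample size formula (one-sample t-test, normal approximation):
n = ((z_{α/2} + z_β) / d)²

z_{α/2} = 2.241 (for α = 0.025, two-sided)
z_β = 0.772 (for power = 0.78)
d = 0.18

n = ((2.241 + 0.772) / 0.18)²
n = (16.739)²
n ≈ 280.19
Round up to the next whole number: n = 281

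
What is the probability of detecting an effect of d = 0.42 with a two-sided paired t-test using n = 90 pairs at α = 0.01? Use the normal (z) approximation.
Power ≈ 0.92

Power calculation (paired t-test, normal approximation):
z_β = d · √n - z_{α/2}
z_β = 0.42 · √90 - 2.576
z_β = 0.42 · 9.487 - 2.576
z_β = 1.409

Power = Φ(z_β) = Φ(1.409) ≈ 0.921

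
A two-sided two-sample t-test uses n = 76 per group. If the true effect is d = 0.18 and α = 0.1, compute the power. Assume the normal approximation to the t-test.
Power ≈ 0.30

Power calculation (two-sample t-test, normal approximation):
z_β = d · √(n/2) - z_{α/2}
z_β = 0.18 · √(76/2) - 1.645
z_β = 0.18 · 6.164 - 1.645
z_β = -0.535

Power = Φ(z_β) = Φ(-0.535) ≈ 0.296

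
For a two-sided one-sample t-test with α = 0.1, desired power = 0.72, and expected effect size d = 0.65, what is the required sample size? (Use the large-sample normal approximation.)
n = 12

Sample size formula (one-sample t-test, normal approximation):
n = ((z_{α/2} + z_β) / d)²

z_{α/2} = 1.645 (for α = 0.1, two-sided)
z_β = 0.583 (for power = 0.72)
d = 0.65

n = ((1.645 + 0.583) / 0.65)²
n = (3.428)²
n ≈ 11.75
Round up to the next whole number: n = 12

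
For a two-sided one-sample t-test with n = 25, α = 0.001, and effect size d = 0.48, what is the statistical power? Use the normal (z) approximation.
Power ≈ 0.19

Power calculation (one-sample t-test, normal approximation):
z_β = d · √n - z_{α/2}
z_β = 0.48 · √25 - 3.291
z_β = 0.48 · 5.000 - 3.291
z_β = -0.891

Power = Φ(z_β) = Φ(-0.891) ≈ 0.187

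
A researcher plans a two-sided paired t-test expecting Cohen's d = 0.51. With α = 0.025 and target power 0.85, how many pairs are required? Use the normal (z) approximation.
n = 42 pairs

Sample size formula (paired t-test, normal approximation):
n = ((z_{α/2} + z_β) / d)²

z_{α/2} = 2.241 (for α = 0.025, two-sided)
z_β = 1.036 (for power = 0.85)
d = 0.51

n = ((2.241 + 1.036) / 0.51)²
n = (6.425)²
n ≈ 41.28
Round up to the next whole number: n = 42 pairs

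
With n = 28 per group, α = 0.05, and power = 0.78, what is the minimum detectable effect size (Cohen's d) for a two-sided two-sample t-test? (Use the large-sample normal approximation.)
d ≈ 0.73

Minimum detectable effect (two-sample t-test, normal approximation):
d = (z_{α/2} + z_β) / √(n/2)
d = (1.960 + 0.772) / √(28/2)
d = 2.732 / 3.742
d ≈ 0.73

By Cohen's convention (0.2 small / 0.5 medium / 0.8 large): medium effect.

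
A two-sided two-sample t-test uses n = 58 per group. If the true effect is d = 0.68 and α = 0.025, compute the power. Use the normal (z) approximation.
Power ≈ 0.92

Power calculation (two-sample t-test, normal approximation):
z_β = d · √(n/2) - z_{α/2}
z_β = 0.68 · √(58/2) - 2.241
z_β = 0.68 · 5.385 - 2.241
z_β = 1.421

Power = Φ(z_β) = Φ(1.421) ≈ 0.922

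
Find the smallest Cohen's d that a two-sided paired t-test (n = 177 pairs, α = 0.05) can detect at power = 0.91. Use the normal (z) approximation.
d ≈ 0.25

Minimum detectable effect (paired t-test, normal approximation):
d = (z_{α/2} + z_β) / √n
d = (1.960 + 1.341) / √177
d = 3.301 / 13.304
d ≈ 0.25

By Cohen's convention (0.2 small / 0.5 medium / 0.8 large): small effect.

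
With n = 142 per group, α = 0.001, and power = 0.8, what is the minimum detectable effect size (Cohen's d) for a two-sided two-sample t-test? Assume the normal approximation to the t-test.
d ≈ 0.49

Minimum detectable effect (two-sample t-test, normal approximation):
d = (z_{α/2} + z_β) / √(n/2)
d = (3.291 + 0.842) / √(142/2)
d = 4.132 / 8.426
d ≈ 0.49

By Cohen's convention (0.2 small / 0.5 medium / 0.8 large): small effect.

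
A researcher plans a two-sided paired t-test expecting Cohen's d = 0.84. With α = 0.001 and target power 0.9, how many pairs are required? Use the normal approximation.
n = 30 pairs

Sample size formula (paired t-test, normal approximation):
n = ((z_{α/2} + z_β) / d)²

z_{α/2} = 3.291 (for α = 0.001, two-sided)
z_β = 1.282 (for power = 0.9)
d = 0.84

n = ((3.291 + 1.282) / 0.84)²
n = (5.444)²
n ≈ 29.64
Round up to the next whole number: n = 30 pairs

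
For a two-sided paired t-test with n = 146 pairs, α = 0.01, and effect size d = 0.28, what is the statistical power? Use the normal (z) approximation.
Power ≈ 0.79

Power calculation (paired t-test, normal approximation):
z_β = d · √n - z_{α/2}
z_β = 0.28 · √146 - 2.576
z_β = 0.28 · 12.083 - 2.576
z_β = 0.807

Power = Φ(z_β) = Φ(0.807) ≈ 0.790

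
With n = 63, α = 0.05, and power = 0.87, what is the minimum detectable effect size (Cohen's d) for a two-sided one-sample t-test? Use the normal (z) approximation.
d ≈ 0.39

Minimum detectable effect (one-sample t-test, normal approximation):
d = (z_{α/2} + z_β) / √n
d = (1.960 + 1.126) / √63
d = 3.086 / 7.937
d ≈ 0.39

By Cohen's convention (0.2 small / 0.5 medium / 0.8 large): small effect.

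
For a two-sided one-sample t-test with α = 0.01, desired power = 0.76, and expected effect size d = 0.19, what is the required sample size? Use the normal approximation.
n = 299

Sample size formula (one-sample t-test, normal approximation):
n = ((z_{α/2} + z_β) / d)²

z_{α/2} = 2.576 (for α = 0.01, two-sided)
z_β = 0.706 (for power = 0.76)
d = 0.19

n = ((2.576 + 0.706) / 0.19)²
n = (17.274)²
n ≈ 298.39
Round up to the next whole number: n = 299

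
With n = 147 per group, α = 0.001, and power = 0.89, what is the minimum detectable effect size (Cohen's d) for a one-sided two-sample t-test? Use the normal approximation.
d ≈ 0.50

Minimum detectable effect (two-sample t-test, normal approximation):
d = (z_α + z_β) / √(n/2)
d = (3.090 + 1.227) / √(147/2)
d = 4.317 / 8.573
d ≈ 0.50

By Cohen's convention (0.2 small / 0.5 medium / 0.8 large): medium effect.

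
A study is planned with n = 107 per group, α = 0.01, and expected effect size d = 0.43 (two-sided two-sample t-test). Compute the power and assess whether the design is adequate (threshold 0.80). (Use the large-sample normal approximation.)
Power ≈ 0.72; the study is underpowered (power < 0.80)

Power calculation (two-sample t-test, normal approximation):
z_β = d · √(n/2) - z_{α/2}
z_β = 0.43 · √(107/2) - 2.576
z_β = 0.43 · 7.314 - 2.576
z_β = 0.569

Power = Φ(z_β) = Φ(0.569) ≈ 0.715

Effect size d = 0.43 is small by Cohen's convention (0.2/0.5/0.8).

Threshold: power ≥ 0.80 is conventionally adequate.
Power ≈ 0.72 → the study is underpowered (power < 0.80).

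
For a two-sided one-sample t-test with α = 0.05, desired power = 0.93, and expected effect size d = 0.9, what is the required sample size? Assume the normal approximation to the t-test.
n = 15

Sample size formula (one-sample t-test, normal approximation):
n = ((z_{α/2} + z_β) / d)²

z_{α/2} = 1.960 (for α = 0.05, two-sided)
z_β = 1.476 (for power = 0.93)
d = 0.9

n = ((1.960 + 1.476) / 0.9)²
n = (3.818)²
n ≈ 14.58
Round up to the next whole number: n = 15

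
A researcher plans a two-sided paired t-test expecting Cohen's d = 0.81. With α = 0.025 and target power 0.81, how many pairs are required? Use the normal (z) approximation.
n = 15 pairs

Sample size formula (paired t-test, normal approximation):
n = ((z_{α/2} + z_β) / d)²

z_{α/2} = 2.241 (for α = 0.025, two-sided)
z_β = 0.878 (for power = 0.81)
d = 0.81

n = ((2.241 + 0.878) / 0.81)²
n = (3.851)²
n ≈ 14.83
Round up to the next whole number: n = 15 pairs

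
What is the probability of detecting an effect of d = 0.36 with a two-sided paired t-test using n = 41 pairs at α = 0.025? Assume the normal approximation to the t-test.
Power ≈ 0.53

Power calculation (paired t-test, normal approximation):
z_β = d · √n - z_{α/2}
z_β = 0.36 · √41 - 2.241
z_β = 0.36 · 6.403 - 2.241
z_β = 0.064

Power = Φ(z_β) = Φ(0.064) ≈ 0.525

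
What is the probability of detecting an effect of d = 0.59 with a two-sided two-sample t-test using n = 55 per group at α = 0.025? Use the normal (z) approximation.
Power ≈ 0.80

Power calculation (two-sample t-test, normal approximation):
z_β = d · √(n/2) - z_{α/2}
z_β = 0.59 · √(55/2) - 2.241
z_β = 0.59 · 5.244 - 2.241
z_β = 0.853

Power = Φ(z_β) = Φ(0.853) ≈ 0.803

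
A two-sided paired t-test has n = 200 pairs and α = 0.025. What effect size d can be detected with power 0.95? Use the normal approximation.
d ≈ 0.27

Minimum detectable effect (paired t-test, normal approximation):
d = (z_{α/2} + z_β) / √n
d = (2.241 + 1.645) / √200
d = 3.886 / 14.142
d ≈ 0.27

By Cohen's convention (0.2 small / 0.5 medium / 0.8 large): small effect.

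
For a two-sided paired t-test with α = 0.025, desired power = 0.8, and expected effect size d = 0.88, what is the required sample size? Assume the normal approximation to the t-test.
n = 13 pairs

Sample size formula (paired t-test, normal approximation):
n = ((z_{α/2} + z_β) / d)²

z_{α/2} = 2.241 (for α = 0.025, two-sided)
z_β = 0.842 (for power = 0.8)
d = 0.88

n = ((2.241 + 0.842) / 0.88)²
n = (3.503)²
n ≈ 12.27
Round up to the next whole number: n = 13 pairs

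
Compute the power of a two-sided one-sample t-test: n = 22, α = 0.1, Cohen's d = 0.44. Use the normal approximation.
Power ≈ 0.66

Power calculation (one-sample t-test, normal approximation):
z_β = d · √n - z_{α/2}
z_β = 0.44 · √22 - 1.645
z_β = 0.44 · 4.690 - 1.645
z_β = 0.419

Power = Φ(z_β) = Φ(0.419) ≈ 0.662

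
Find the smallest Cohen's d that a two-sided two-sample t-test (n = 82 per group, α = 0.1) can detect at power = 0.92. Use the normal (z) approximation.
d ≈ 0.48

Minimum detectable effect (two-sample t-test, normal approximation):
d = (z_{α/2} + z_β) / √(n/2)
d = (1.645 + 1.405) / √(82/2)
d = 3.050 / 6.403
d ≈ 0.48

By Cohen's convention (0.2 small / 0.5 medium / 0.8 large): small effect.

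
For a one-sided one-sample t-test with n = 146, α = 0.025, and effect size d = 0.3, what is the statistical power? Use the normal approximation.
Power ≈ 0.95

Power calculation (one-sample t-test, normal approximation):
z_β = d · √n - z_α
z_β = 0.3 · √146 - 1.960
z_β = 0.3 · 12.083 - 1.960
z_β = 1.665

Power = Φ(z_β) = Φ(1.665) ≈ 0.952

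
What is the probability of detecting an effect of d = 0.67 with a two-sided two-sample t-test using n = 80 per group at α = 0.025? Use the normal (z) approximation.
Power ≈ 0.98

Power calculation (two-sample t-test, normal approximation):
z_β = d · √(n/2) - z_{α/2}
z_β = 0.67 · √(80/2) - 2.241
z_β = 0.67 · 6.325 - 2.241
z_β = 1.996

Power = Φ(z_β) = Φ(1.996) ≈ 0.977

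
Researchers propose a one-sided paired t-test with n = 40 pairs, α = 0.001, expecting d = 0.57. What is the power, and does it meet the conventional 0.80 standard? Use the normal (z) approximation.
Power ≈ 0.70; the study is underpowered (power < 0.80)

Power calculation (paired t-test, normal approximation):
z_β = d · √n - z_α
z_β = 0.57 · √40 - 3.090
z_β = 0.57 · 6.325 - 3.090
z_β = 0.515

Power = Φ(z_β) = Φ(0.515) ≈ 0.697

Effect size d = 0.57 is medium by Cohen's convention (0.2/0.5/0.8).

Threshold: power ≥ 0.80 is conventionally adequate.
Power ≈ 0.70 → the study is underpowered (power < 0.80).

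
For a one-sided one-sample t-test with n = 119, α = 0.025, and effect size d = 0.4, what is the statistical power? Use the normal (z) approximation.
Power ≈ 0.99

Power calculation (one-sample t-test, normal approximation):
z_β = d · √n - z_α
z_β = 0.4 · √119 - 1.960
z_β = 0.4 · 10.909 - 1.960
z_β = 2.404

Power = Φ(z_β) = Φ(2.404) ≈ 0.992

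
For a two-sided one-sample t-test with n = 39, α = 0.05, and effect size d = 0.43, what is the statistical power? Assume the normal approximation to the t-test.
Power ≈ 0.77

Power calculation (one-sample t-test, normal approximation):
z_β = d · √n - z_{α/2}
z_β = 0.43 · √39 - 1.960
z_β = 0.43 · 6.245 - 1.960
z_β = 0.725

Power = Φ(z_β) = Φ(0.725) ≈ 0.766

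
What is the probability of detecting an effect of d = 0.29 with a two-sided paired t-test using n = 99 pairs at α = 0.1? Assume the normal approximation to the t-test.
Power ≈ 0.89

Power calculation (paired t-test, normal approximation):
z_β = d · √n - z_{α/2}
z_β = 0.29 · √99 - 1.645
z_β = 0.29 · 9.950 - 1.645
z_β = 1.241

Power = Φ(z_β) = Φ(1.241) ≈ 0.893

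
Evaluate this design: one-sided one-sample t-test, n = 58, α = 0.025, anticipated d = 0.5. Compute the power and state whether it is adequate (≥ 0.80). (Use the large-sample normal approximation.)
Power ≈ 0.97; the study is adequately powered (power ≥ 0.80)

Power calculation (one-sample t-test, normal approximation):
z_β = d · √n - z_α
z_β = 0.5 · √58 - 1.960
z_β = 0.5 · 7.616 - 1.960
z_β = 1.848

Power = Φ(z_β) = Φ(1.848) ≈ 0.968

Effect size d = 0.5 is medium by Cohen's convention (0.2/0.5/0.8).

Threshold: power ≥ 0.80 is conventionally adequate.
Power ≈ 0.97 → the study is adequately powered (power ≥ 0.80).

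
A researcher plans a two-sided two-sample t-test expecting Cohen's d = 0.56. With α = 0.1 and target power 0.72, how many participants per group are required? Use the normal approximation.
n = 32 per group

Sample size formula (two-sample t-test, normal approximation):
n = 2 · ((z_{α/2} + z_β) / d)²

z_{α/2} = 1.645 (for α = 0.1, two-sided)
z_β = 0.583 (for power = 0.72)
d = 0.56

n = 2 · ((1.645 + 0.583) / 0.56)²
n = 2 · (3.979)²
n ≈ 31.66
Round up to the next whole number: n = 32 per group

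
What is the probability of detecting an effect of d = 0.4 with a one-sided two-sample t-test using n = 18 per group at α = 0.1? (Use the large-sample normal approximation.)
Power ≈ 0.47

Power calculation (two-sample t-test, normal approximation):
z_β = d · √(n/2) - z_α
z_β = 0.4 · √(18/2) - 1.282
z_β = 0.4 · 3.000 - 1.282
z_β = -0.082

Power = Φ(z_β) = Φ(-0.082) ≈ 0.468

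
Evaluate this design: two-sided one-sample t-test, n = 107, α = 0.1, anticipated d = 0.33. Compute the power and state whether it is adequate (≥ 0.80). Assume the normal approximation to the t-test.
Power ≈ 0.96; the study is adequately powered (power ≥ 0.80)

Power calculation (one-sample t-test, normal approximation):
z_β = d · √n - z_{α/2}
z_β = 0.33 · √107 - 1.645
z_β = 0.33 · 10.344 - 1.645
z_β = 1.769

Power = Φ(z_β) = Φ(1.769) ≈ 0.962

Effect size d = 0.33 is small by Cohen's convention (0.2/0.5/0.8).

Threshold: power ≥ 0.80 is conventionally adequate.
Power ≈ 0.96 → the study is adequately powered (power ≥ 0.80).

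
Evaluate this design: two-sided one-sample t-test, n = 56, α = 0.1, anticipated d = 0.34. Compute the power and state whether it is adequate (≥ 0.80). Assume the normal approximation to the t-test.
Power ≈ 0.82; the study is adequately powered (power ≥ 0.80)

Power calculation (one-sample t-test, normal approximation):
z_β = d · √n - z_{α/2}
z_β = 0.34 · √56 - 1.645
z_β = 0.34 · 7.483 - 1.645
z_β = 0.899

Power = Φ(z_β) = Φ(0.899) ≈ 0.816

Effect size d = 0.34 is small by Cohen's convention (0.2/0.5/0.8).

Threshold: power ≥ 0.80 is conventionally adequate.
Power ≈ 0.82 → the study is adequately powered (power ≥ 0.80).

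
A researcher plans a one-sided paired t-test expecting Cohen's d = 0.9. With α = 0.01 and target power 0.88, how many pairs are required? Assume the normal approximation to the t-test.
n = 16 pairs

Sample size formula (paired t-test, normal approximation):
n = ((z_α + z_β) / d)²

z_α = 2.326 (for α = 0.01, one-sided)
z_β = 1.175 (for power = 0.88)
d = 0.9

n = ((2.326 + 1.175) / 0.9)²
n = (3.890)²
n ≈ 15.13
Round up to the next whole number: n = 16 pairs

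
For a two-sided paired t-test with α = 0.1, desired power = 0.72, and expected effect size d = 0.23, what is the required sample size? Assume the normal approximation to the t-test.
n = 94 pairs

Sample size formula (paired t-test, normal approximation):
n = ((z_{α/2} + z_β) / d)²

z_{α/2} = 1.645 (for α = 0.1, two-sided)
z_β = 0.583 (for power = 0.72)
d = 0.23

n = ((1.645 + 0.583) / 0.23)²
n = (9.687)²
n ≈ 93.84
Round up to the next whole number: n = 94 pairs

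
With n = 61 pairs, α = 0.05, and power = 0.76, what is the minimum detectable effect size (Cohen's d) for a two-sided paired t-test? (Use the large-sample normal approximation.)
d ≈ 0.34

Minimum detectable effect (paired t-test, normal approximation):
d = (z_{α/2} + z_β) / √n
d = (1.960 + 0.706) / √61
d = 2.666 / 7.810
d ≈ 0.34

By Cohen's convention (0.2 small / 0.5 medium / 0.8 large): small effect.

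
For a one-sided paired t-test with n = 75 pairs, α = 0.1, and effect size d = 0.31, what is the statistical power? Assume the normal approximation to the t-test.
Power ≈ 0.92

Power calculation (paired t-test, normal approximation):
z_β = d · √n - z_α
z_β = 0.31 · √75 - 1.282
z_β = 0.31 · 8.660 - 1.282
z_β = 1.403

Power = Φ(z_β) = Φ(1.403) ≈ 0.920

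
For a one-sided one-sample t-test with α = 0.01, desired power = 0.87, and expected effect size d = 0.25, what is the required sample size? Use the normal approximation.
n = 191

Sample size formula (one-sample t-test, normal approximation):
n = ((z_α + z_β) / d)²

z_α = 2.326 (for α = 0.01, one-sided)
z_β = 1.126 (for power = 0.87)
d = 0.25

n = ((2.326 + 1.126) / 0.25)²
n = (13.808)²
n ≈ 190.66
Round up to the next whole number: n = 191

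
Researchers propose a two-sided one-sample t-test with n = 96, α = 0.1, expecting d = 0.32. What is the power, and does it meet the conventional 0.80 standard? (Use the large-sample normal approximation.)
Power ≈ 0.93; the study is adequately powered (power ≥ 0.80)

Power calculation (one-sample t-test, normal approximation):
z_β = d · √n - z_{α/2}
z_β = 0.32 · √96 - 1.645
z_β = 0.32 · 9.798 - 1.645
z_β = 1.490

Power = Φ(z_β) = Φ(1.490) ≈ 0.932

Effect size d = 0.32 is small by Cohen's convention (0.2/0.5/0.8).

Threshold: power ≥ 0.80 is conventionally adequate.
Power ≈ 0.93 → the study is adequately powered (power ≥ 0.80).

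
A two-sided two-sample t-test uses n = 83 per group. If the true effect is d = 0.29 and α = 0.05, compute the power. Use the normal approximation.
Power ≈ 0.46

Power calculation (two-sample t-test, normal approximation):
z_β = d · √(n/2) - z_{α/2}
z_β = 0.29 · √(83/2) - 1.960
z_β = 0.29 · 6.442 - 1.960
z_β = -0.092

Power = Φ(z_β) = Φ(-0.092) ≈ 0.463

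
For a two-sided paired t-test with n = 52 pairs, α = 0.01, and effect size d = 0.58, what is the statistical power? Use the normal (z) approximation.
Power ≈ 0.95

Power calculation (paired t-test, normal approximation):
z_β = d · √n - z_{α/2}
z_β = 0.58 · √52 - 2.576
z_β = 0.58 · 7.211 - 2.576
z_β = 1.607

Power = Φ(z_β) = Φ(1.607) ≈ 0.946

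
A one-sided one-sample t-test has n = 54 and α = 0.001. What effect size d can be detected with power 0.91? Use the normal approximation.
d ≈ 0.60

Minimum detectable effect (one-sample t-test, normal approximation):
d = (z_α + z_β) / √n
d = (3.090 + 1.341) / √54
d = 4.431 / 7.348
d ≈ 0.60

By Cohen's convention (0.2 small / 0.5 medium / 0.8 large): medium effect.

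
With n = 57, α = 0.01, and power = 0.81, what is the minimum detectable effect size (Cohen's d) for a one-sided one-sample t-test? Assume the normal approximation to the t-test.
d ≈ 0.42

Minimum detectable effect (one-sample t-test, normal approximation):
d = (z_α + z_β) / √n
d = (2.326 + 0.878) / √57
d = 3.204 / 7.550
d ≈ 0.42

By Cohen's convention (0.2 small / 0.5 medium / 0.8 large): small effect.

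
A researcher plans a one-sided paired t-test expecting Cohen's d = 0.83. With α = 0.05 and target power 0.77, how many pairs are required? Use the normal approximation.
n = 9 pairs

Sample size formula (paired t-test, normal approximation):
n = ((z_α + z_β) / d)²

z_α = 1.645 (for α = 0.05, one-sided)
z_β = 0.739 (for power = 0.77)
d = 0.83

n = ((1.645 + 0.739) / 0.83)²
n = (2.872)²
n ≈ 8.25
Round up to the next whole number: n = 9 pairs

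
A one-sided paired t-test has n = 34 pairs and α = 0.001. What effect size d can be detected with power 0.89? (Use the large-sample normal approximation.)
d ≈ 0.74

Minimum detectable effect (paired t-test, normal approximation):
d = (z_α + z_β) / √n
d = (3.090 + 1.227) / √34
d = 4.317 / 5.831
d ≈ 0.74

By Cohen's convention (0.2 small / 0.5 medium / 0.8 large): medium effect.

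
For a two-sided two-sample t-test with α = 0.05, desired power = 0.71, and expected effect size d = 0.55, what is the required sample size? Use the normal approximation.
n = 42 per group

Sample size formula (two-sample t-test, normal approximation):
n = 2 · ((z_{α/2} + z_β) / d)²

z_{α/2} = 1.960 (for α = 0.05, two-sided)
z_β = 0.553 (for power = 0.71)
d = 0.55

n = 2 · ((1.960 + 0.553) / 0.55)²
n = 2 · (4.569)²
n ≈ 41.75
Round up to the next whole number: n = 42 per group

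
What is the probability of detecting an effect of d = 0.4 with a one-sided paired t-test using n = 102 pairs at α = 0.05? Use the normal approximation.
Power ≈ 0.99

Power calculation (paired t-test, normal approximation):
z_β = d · √n - z_α
z_β = 0.4 · √102 - 1.645
z_β = 0.4 · 10.100 - 1.645
z_β = 2.395

Power = Φ(z_β) = Φ(2.395) ≈ 0.992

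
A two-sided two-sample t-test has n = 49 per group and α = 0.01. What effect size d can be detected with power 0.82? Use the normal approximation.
d ≈ 0.71

Minimum detectable effect (two-sample t-test, normal approximation):
d = (z_{α/2} + z_β) / √(n/2)
d = (2.576 + 0.915) / √(49/2)
d = 3.491 / 4.950
d ≈ 0.71

By Cohen's convention (0.2 small / 0.5 medium / 0.8 large): medium effect.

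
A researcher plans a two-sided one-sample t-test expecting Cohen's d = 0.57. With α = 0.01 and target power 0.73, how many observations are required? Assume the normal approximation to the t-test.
n = 32

Sample size formula (one-sample t-test, normal approximation):
n = ((z_{α/2} + z_β) / d)²

z_{α/2} = 2.576 (for α = 0.01, two-sided)
z_β = 0.613 (for power = 0.73)
d = 0.57

n = ((2.576 + 0.613) / 0.57)²
n = (5.595)²
n ≈ 31.30
Round up to the next whole number: n = 32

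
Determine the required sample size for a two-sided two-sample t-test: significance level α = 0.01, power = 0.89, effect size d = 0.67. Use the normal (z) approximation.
n = 65 per group

Sample size formula (two-sample t-test, normal approximation):
n = 2 · ((z_{α/2} + z_β) / d)²

z_{α/2} = 2.576 (for α = 0.01, two-sided)
z_β = 1.227 (for power = 0.89)
d = 0.67

n = 2 · ((2.576 + 1.227) / 0.67)²
n = 2 · (5.676)²
n ≈ 64.43
Round up to the next whole number: n = 65 per group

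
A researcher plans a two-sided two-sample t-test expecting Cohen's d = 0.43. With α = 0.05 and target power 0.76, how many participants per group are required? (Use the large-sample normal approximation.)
n = 77 per group

Sample size formula (two-sample t-test, normal approximation):
n = 2 · ((z_{α/2} + z_β) / d)²

z_{α/2} = 1.960 (for α = 0.05, two-sided)
z_β = 0.706 (for power = 0.76)
d = 0.43

n = 2 · ((1.960 + 0.706) / 0.43)²
n = 2 · (6.200)²
n ≈ 76.88
Round up to the next whole number: n = 77 per group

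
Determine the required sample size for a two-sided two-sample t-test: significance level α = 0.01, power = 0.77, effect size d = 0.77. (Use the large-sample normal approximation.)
n = 38 per group

Sample size formula (two-sample t-test, normal approximation):
n = 2 · ((z_{α/2} + z_β) / d)²

z_{α/2} = 2.576 (for α = 0.01, two-sided)
z_β = 0.739 (for power = 0.77)
d = 0.77

n = 2 · ((2.576 + 0.739) / 0.77)²
n = 2 · (4.305)²
n ≈ 37.07
Round up to the next whole number: n = 38 per group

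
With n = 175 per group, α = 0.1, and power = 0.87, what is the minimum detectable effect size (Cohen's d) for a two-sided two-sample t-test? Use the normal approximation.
d ≈ 0.30

Minimum detectable effect (two-sample t-test, normal approximation):
d = (z_{α/2} + z_β) / √(n/2)
d = (1.645 + 1.126) / √(175/2)
d = 2.771 / 9.354
d ≈ 0.30

By Cohen's convention (0.2 small / 0.5 medium / 0.8 large): small effect.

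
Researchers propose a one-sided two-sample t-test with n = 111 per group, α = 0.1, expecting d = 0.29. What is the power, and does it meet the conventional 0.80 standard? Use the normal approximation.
Power ≈ 0.81; the study is adequately powered (power ≥ 0.80)

Power calculation (two-sample t-test, normal approximation):
z_β = d · √(n/2) - z_α
z_β = 0.29 · √(111/2) - 1.282
z_β = 0.29 · 7.450 - 1.282
z_β = 0.879

Power = Φ(z_β) = Φ(0.879) ≈ 0.810

Effect size d = 0.29 is small by Cohen's convention (0.2/0.5/0.8).

Threshold: power ≥ 0.80 is conventionally adequate.
Power ≈ 0.81 → the study is adequately powered (power ≥ 0.80).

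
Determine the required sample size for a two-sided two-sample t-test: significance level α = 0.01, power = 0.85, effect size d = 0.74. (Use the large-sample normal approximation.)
n = 48 per group

Sample size formula (two-sample t-test, normal approximation):
n = 2 · ((z_{α/2} + z_β) / d)²

z_{α/2} = 2.576 (for α = 0.01, two-sided)
z_β = 1.036 (for power = 0.85)
d = 0.74

n = 2 · ((2.576 + 1.036) / 0.74)²
n = 2 · (4.881)²
n ≈ 47.65
Round up to the next whole number: n = 48 per group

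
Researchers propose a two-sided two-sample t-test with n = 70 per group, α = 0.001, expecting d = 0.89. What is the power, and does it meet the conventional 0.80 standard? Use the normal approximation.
Power ≈ 0.98; the study is adequately powered (power ≥ 0.80)

Power calculation (two-sample t-test, normal approximation):
z_β = d · √(n/2) - z_{α/2}
z_β = 0.89 · √(70/2) - 3.291
z_β = 0.89 · 5.916 - 3.291
z_β = 1.975

Power = Φ(z_β) = Φ(1.975) ≈ 0.976

Effect size d = 0.89 is large by Cohen's convention (0.2/0.5/0.8).

Threshold: power ≥ 0.80 is conventionally adequate.
Power ≈ 0.98 → the study is adequately powered (power ≥ 0.80).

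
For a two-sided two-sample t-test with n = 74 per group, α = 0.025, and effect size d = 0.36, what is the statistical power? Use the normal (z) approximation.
Power ≈ 0.48

Power calculation (two-sample t-test, normal approximation):
z_β = d · √(n/2) - z_{α/2}
z_β = 0.36 · √(74/2) - 2.241
z_β = 0.36 · 6.083 - 2.241
z_β = -0.052

Power = Φ(z_β) = Φ(-0.052) ≈ 0.479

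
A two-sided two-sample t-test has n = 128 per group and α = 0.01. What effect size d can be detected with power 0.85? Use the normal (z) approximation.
d ≈ 0.45

Minimum detectable effect (two-sample t-test, normal approximation):
d = (z_{α/2} + z_β) / √(n/2)
d = (2.576 + 1.036) / √(128/2)
d = 3.612 / 8.000
d ≈ 0.45

By Cohen's convention (0.2 small / 0.5 medium / 0.8 large): small effect.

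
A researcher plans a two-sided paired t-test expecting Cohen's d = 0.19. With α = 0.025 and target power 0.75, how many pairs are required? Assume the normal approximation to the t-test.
n = 236 pairs

Sample size formula (paired t-test, normal approximation):
n = ((z_{α/2} + z_β) / d)²

z_{α/2} = 2.241 (for α = 0.025, two-sided)
z_β = 0.674 (for power = 0.75)
d = 0.19

n = ((2.241 + 0.674) / 0.19)²
n = (15.342)²
n ≈ 235.38
Round up to the next whole number: n = 236 pairs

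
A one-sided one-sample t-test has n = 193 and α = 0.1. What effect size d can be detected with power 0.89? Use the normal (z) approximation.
d ≈ 0.18

Minimum detectable effect (one-sample t-test, normal approximation):
d = (z_α + z_β) / √n
d = (1.282 + 1.227) / √193
d = 2.508 / 13.892
d ≈ 0.18

By Cohen's convention (0.2 small / 0.5 medium / 0.8 large): very small effect.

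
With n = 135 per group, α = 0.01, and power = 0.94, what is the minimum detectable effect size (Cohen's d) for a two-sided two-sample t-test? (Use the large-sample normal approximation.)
d ≈ 0.50

Minimum detectable effect (two-sample t-test, normal approximation):
d = (z_{α/2} + z_β) / √(n/2)
d = (2.576 + 1.555) / √(135/2)
d = 4.131 / 8.216
d ≈ 0.50

By Cohen's convention (0.2 small / 0.5 medium / 0.8 large): medium effect.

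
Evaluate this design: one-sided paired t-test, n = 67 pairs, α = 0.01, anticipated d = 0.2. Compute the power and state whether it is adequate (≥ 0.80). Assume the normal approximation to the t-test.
Power ≈ 0.25; the study is underpowered (power < 0.80)

Power calculation (paired t-test, normal approximation):
z_β = d · √n - z_α
z_β = 0.2 · √67 - 2.326
z_β = 0.2 · 8.185 - 2.326
z_β = -0.689

Power = Φ(z_β) = Φ(-0.689) ≈ 0.245

Effect size d = 0.2 is small by Cohen's convention (0.2/0.5/0.8).

Threshold: power ≥ 0.80 is conventionally adequate.
Power ≈ 0.25 → the study is underpowered (power < 0.80).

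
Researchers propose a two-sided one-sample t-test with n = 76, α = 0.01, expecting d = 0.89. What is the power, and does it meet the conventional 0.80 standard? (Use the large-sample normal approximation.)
Power ≈ 1.00; the study is adequately powered (power ≥ 0.80)

Power calculation (one-sample t-test, normal approximation):
z_β = d · √n - z_{α/2}
z_β = 0.89 · √76 - 2.576
z_β = 0.89 · 8.718 - 2.576
z_β = 5.183

Power = Φ(z_β) = Φ(5.183) ≈ 1.000

Effect size d = 0.89 is large by Cohen's convention (0.2/0.5/0.8).

Threshold: power ≥ 0.80 is conventionally adequate.
Power ≈ 1.00 → the study is adequately powered (power ≥ 0.80).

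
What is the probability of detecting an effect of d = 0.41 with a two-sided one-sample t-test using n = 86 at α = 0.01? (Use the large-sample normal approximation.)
Power ≈ 0.89

Power calculation (one-sample t-test, normal approximation):
z_β = d · √n - z_{α/2}
z_β = 0.41 · √86 - 2.576
z_β = 0.41 · 9.274 - 2.576
z_β = 1.226

Power = Φ(z_β) = Φ(1.226) ≈ 0.890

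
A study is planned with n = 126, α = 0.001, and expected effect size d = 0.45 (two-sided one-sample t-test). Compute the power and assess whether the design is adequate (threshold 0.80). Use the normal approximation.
Power ≈ 0.96; the study is adequately powered (power ≥ 0.80)

Power calculation (one-sample t-test, normal approximation):
z_β = d · √n - z_{α/2}
z_β = 0.45 · √126 - 3.291
z_β = 0.45 · 11.225 - 3.291
z_β = 1.761

Power = Φ(z_β) = Φ(1.761) ≈ 0.961

Effect size d = 0.45 is small by Cohen's convention (0.2/0.5/0.8).

Threshold: power ≥ 0.80 is conventionally adequate.
Power ≈ 0.96 → the study is adequately powered (power ≥ 0.80).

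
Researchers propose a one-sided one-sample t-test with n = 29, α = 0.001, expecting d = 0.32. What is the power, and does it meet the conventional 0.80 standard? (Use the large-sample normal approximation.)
Power ≈ 0.09; the study is underpowered (power < 0.80)

Power calculation (one-sample t-test, normal approximation):
z_β = d · √n - z_α
z_β = 0.32 · √29 - 3.090
z_β = 0.32 · 5.385 - 3.090
z_β = -1.367

Power = Φ(z_β) = Φ(-1.367) ≈ 0.086

Effect size d = 0.32 is small by Cohen's convention (0.2/0.5/0.8).

Threshold: power ≥ 0.80 is conventionally adequate.
Power ≈ 0.09 → the study is underpowered (power < 0.80).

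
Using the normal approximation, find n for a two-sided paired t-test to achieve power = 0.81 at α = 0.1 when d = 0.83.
n = 10 pairs

Sample size formula (paired t-test, normal approximation):
n = ((z_{α/2} + z_β) / d)²

z_{α/2} = 1.645 (for α = 0.1, two-sided)
z_β = 0.878 (for power = 0.81)
d = 0.83

n = ((1.645 + 0.878) / 0.83)²
n = (3.040)²
n ≈ 9.24
Round up to the next whole number: n = 10 pairs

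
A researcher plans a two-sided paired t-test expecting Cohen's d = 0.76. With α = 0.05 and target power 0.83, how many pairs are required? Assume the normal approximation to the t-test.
n = 15 pairs

Sample size formula (paired t-test, normal approximation):
n = ((z_{α/2} + z_β) / d)²

z_{α/2} = 1.960 (for α = 0.05, two-sided)
z_β = 0.954 (for power = 0.83)
d = 0.76

n = ((1.960 + 0.954) / 0.76)²
n = (3.834)²
n ≈ 14.70
Round up to the next whole number: n = 15 pairs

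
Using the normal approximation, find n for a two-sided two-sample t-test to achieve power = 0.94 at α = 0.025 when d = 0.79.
n = 47 per group

Sample size formula (two-sample t-test, normal approximation):
n = 2 · ((z_{α/2} + z_β) / d)²

z_{α/2} = 2.241 (for α = 0.025, two-sided)
z_β = 1.555 (for power = 0.94)
d = 0.79

n = 2 · ((2.241 + 1.555) / 0.79)²
n = 2 · (4.805)²
n ≈ 46.18
Round up to the next whole number: n = 47 per group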